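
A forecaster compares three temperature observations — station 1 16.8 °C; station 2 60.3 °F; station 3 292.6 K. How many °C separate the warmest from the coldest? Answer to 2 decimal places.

station 2: 60.3 °F = 15.722 °C.
station 3: 292.6 K = 19.450 °C.
Spread: 19.450 − 15.722 = 3.728 °C.

3.73 °C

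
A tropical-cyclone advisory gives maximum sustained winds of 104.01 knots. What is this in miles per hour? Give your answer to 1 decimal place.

1 kt = 1.15078 mph, so 104.01 × 1.15078 = 119.7 mph.

119.7 mph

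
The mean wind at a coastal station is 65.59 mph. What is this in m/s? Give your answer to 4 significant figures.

1 mph = 0.44704 m/s, so 65.59 × 0.44704 = 29.32 m/s.

29.32 m/s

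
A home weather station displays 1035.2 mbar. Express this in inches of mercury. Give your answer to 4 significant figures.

1 mb = 0.02953 inHg, so 1035.2 × 0.02953 = 30.57 inHg.

30.57 inHg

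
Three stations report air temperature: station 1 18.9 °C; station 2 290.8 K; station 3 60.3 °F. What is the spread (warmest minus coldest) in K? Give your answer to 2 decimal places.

3.18 K

station 2: 290.8 K = 17.650 °C.
station 3: 60.3 °F = 15.722 °C.
Spread: 18.900 − 15.722 = 3.178 °C.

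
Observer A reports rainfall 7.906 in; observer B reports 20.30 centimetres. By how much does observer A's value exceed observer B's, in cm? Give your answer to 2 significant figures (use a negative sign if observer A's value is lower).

observer A: 7.906 in = 20.0812 cm.
Difference: 20.0812 − 20.3000 = -0.22 cm.

-0.22 cm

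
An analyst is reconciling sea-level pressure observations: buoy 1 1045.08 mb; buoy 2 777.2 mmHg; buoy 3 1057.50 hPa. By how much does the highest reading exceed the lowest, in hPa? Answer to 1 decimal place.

21.3 hPa

buoy 1: 1045.08 mb = 1045.080 hPa.
buoy 2: 777.2 mmHg = 1036.182 hPa.
Spread: 1057.500 − 1036.182 = 21.3 hPa.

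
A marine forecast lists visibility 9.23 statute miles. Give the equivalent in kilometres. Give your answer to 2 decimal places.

1 SM = 1.60934 km, so 9.23 × 1.60934 = 14.85 km.

14.85 km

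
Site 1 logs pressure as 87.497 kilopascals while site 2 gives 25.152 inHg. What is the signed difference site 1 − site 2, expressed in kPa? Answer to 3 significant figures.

site 2: 25.152 inHg = 85.1745 kPa.
Difference: 87.4970 − 85.1745 = 2.32 kPa.

2.32 kPa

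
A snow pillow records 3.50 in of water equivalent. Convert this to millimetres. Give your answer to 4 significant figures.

88.90 mm

1 in = 25.4 mm, so 3.50 × 25.4 = 88.90 mm.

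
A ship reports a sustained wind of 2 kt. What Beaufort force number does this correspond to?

Beaufort force 1

2 kt lies in the Beaufort 1 band (light air, 1–3 kt).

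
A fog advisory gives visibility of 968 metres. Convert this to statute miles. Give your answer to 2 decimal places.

0.60 SM

1 m = 0.000621371 SM, so 968 × 0.000621371 = 0.60 SM.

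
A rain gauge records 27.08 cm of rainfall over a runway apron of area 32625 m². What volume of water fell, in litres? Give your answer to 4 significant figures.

Depth: 27.08 cm × 10 = 270.8 mm.
1 mm over 1 m² is 1 L, so volume = 270.8 × 32625 = 8834850 L ≈ 8835000 L.

8835000 litres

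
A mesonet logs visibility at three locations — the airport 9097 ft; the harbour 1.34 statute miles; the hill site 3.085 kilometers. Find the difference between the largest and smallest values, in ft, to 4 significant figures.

the harbour: 1.34 SM = 7075.20 ft.
the hill site: 3.085 km = 10121.39 ft.
Spread: 10121.39 − 7075.20 = 3046 ft.

3046 ft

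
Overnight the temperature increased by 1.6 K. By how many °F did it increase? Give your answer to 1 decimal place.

2.9 °F

A change of 1 °C equals a change of 1.8 °F: Δ°F = 1.6 × 1.8 = 2.9 °F.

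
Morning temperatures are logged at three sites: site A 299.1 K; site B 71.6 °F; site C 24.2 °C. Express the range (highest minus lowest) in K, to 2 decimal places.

3.95 K

site A: 299.1 K = 25.950 °C.
site B: 71.6 °F = 22.000 °C.
Spread: 25.950 − 22.000 = 3.950 °C.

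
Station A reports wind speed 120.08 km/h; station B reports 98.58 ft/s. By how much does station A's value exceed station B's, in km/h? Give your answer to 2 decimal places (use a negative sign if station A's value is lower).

station B: 98.58 ft/s = 108.1699 km/h.
Difference: 120.0800 − 108.1699 = 11.91 km/h.

11.91 km/h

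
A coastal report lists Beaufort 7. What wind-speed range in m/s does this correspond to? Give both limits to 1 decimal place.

13.9 to 17.1 m/s

Beaufort 7 (near gale) spans 13.9–17.1 m/s.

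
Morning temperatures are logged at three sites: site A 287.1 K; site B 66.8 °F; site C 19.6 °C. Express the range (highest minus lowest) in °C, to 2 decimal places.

5.65 °C

site A: 287.1 K = 13.950 °C.
site B: 66.8 °F = 19.333 °C.
Spread: 19.600 − 13.950 = 5.650 °C.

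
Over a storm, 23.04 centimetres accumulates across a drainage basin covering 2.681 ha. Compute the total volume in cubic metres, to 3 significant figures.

6180 cubic metres

Depth: 23.04 cm × 10 = 230.4 mm.
Area: 2.681 ha = 26810 m².
1 mm over 1 m² is 1 L, so volume = 230.4 × 26810 = 6177024 L = 6180 m³.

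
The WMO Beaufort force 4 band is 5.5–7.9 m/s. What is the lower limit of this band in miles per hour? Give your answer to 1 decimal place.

12.3 mph

5.5–7.9 m/s × 2.237 = 12.3–17.7 mph.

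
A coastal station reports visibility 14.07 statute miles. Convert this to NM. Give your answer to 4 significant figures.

1 SM = 0.868976 nmi, so 14.07 × 0.868976 = 12.23 nmi.

12.23 nmi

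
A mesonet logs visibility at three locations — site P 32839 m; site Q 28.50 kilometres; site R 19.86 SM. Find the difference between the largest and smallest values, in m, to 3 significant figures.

4340 m

site Q: 28.50 km = 28500.00 m.
site R: 19.86 SM = 31961.57 m.
Spread: 32839.00 − 28500.00 = 4340 m.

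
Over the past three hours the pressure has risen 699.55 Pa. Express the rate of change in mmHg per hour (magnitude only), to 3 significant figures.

699.55 Pa / 3 h × 0.00750062 mmHg/Pa = 1.75 mmHg/h.

1.75 mmHg per hour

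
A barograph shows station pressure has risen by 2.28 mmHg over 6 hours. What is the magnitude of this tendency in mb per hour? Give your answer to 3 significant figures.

2.28 mmHg / 6 h × 1.33322 mb/mmHg = 0.507 mb/h.

0.507 mb per hour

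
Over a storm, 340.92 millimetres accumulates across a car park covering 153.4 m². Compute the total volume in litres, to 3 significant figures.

52300 litres

1 mm over 1 m² is 1 L, so volume = 340.92 × 153.4 = 52297.128 L ≈ 52300 L.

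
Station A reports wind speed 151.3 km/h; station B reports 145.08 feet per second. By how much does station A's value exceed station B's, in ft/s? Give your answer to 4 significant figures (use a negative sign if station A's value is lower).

station A: 151.3 km/h = 137.88641 ft/s.
Difference: 137.88641 − 145.08000 = -7.194 ft/s.

-7.194 ft/s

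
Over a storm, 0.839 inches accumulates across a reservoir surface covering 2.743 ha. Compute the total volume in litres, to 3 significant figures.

585000 litres

Depth: 0.839 in × 25.4 = 21.3106 mm.
Area: 2.743 ha = 27430 m².
1 mm over 1 m² is 1 L, so volume = 21.3106 × 27430 = 584549.76 L ≈ 585000 L.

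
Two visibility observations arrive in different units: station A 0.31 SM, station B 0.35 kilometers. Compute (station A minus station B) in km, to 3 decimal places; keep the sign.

station A: 0.31 SM = 0.49890 km.
Difference: 0.49890 − 0.35000 = 0.149 km.

0.149 km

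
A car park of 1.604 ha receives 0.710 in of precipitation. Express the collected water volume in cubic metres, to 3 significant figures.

Depth: 0.710 in × 25.4 = 18.034 mm.
Area: 1.604 ha = 16040 m².
1 mm over 1 m² is 1 L, so volume = 18.034 × 16040 = 289265.36 L = 289 m³.

289 cubic metres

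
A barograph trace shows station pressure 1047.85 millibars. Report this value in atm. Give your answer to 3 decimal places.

1.034 atm

1 mb = 0.000986923 atm, so 1047.85 × 0.000986923 = 1.034 atm.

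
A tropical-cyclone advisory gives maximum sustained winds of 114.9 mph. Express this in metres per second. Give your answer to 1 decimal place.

1 mph = 0.44704 m/s, so 114.9 × 0.44704 = 51.4 m/s.

51.4 m/s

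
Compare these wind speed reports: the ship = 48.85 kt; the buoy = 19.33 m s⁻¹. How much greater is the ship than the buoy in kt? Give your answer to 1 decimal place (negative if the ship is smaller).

11.3 kt

the buoy: 19.33 m/s = 37.575 kt.
Difference: 48.850 − 37.575 = 11.3 kt.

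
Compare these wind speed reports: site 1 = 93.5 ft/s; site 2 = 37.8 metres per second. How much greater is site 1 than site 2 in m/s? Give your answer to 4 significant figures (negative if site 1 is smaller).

-9.301 m/s

site 1: 93.5 ft/s = 28.49880 m/s.
Difference: 28.49880 − 37.80000 = -9.301 m/s.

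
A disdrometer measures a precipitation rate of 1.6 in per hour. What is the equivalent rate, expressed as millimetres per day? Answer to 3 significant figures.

1.6 in/hour × 25.4 mm/in × 24 hour/day = 975 mm/day.

975 mm/day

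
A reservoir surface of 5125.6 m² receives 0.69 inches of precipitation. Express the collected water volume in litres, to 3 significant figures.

89800 litres

Depth: 0.69 in × 25.4 = 17.526 mm.
1 mm over 1 m² is 1 L, so volume = 17.526 × 5125.6 = 89831.266 L ≈ 89800 L.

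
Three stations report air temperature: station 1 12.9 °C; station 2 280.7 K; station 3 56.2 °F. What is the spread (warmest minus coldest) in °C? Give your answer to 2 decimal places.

station 2: 280.7 K = 7.550 °C.
station 3: 56.2 °F = 13.444 °C.
Spread: 13.444 − 7.550 = 5.894 °C.

5.89 °C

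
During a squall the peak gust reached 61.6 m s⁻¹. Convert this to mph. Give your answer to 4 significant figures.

137.8 mph

1 m/s = 2.23694 mph, so 61.6 × 2.23694 = 137.8 mph.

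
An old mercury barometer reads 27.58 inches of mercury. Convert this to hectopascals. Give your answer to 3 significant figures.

934 hPa

1 inHg = 33.8639 hPa, so 27.58 × 33.8639 = 934 hPa.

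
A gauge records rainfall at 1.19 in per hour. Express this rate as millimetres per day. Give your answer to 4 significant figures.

1.19 in/hour × 25.4 mm/in × 24 hour/day = 725.4 mm/day.

725.4 mm/day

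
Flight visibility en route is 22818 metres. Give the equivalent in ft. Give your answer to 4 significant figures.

1 m = 3.28084 ft, so 22818 × 3.28084 = 74860 ft.

74860 ft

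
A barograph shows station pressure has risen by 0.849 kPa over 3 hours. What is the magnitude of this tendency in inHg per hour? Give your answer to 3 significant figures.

0.0836 inHg per hour

0.849 kPa / 3 h × 0.2953 inHg/kPa = 0.0836 inHg/h.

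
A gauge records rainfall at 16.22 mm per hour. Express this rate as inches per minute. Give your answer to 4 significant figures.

16.22 mm/hour × 0.0393701 in/mm × 0.0166667 hour/minute = 0.01064 in/minute.

0.01064 in/minute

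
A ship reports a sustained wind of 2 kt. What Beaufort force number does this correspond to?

Beaufort force 1

2 kt lies in the Beaufort 1 band (light air, 1–3 kt).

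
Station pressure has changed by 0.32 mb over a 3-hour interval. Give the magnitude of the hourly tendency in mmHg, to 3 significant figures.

0.32 mb / 3 h × 0.750062 mmHg/mb = 0.0800 mmHg/h.

0.0800 mmHg per hour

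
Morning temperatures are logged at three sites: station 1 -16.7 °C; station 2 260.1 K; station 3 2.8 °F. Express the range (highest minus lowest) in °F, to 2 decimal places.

station 2: 260.1 K = -13.050 °C.
station 3: 2.8 °F = -16.222 °C.
Spread: (-13.050) − (-16.700) = 3.650 °C = 6.57 °F.

6.57 °F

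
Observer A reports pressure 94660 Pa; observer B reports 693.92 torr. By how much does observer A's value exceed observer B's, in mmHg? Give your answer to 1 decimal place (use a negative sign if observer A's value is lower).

16.1 mmHg

observer A: 94660 Pa = 710.008 mmHg.
Difference: 710.008 − 693.920 = 16.1 mmHg.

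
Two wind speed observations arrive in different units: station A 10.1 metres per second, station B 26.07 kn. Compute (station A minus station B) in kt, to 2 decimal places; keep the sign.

-6.44 kt

station A: 10.1 m/s = 19.6328 kt.
Difference: 19.6328 − 26.0700 = -6.44 kt.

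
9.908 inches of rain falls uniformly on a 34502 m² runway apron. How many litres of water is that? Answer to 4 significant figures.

8683000 litres

Depth: 9.908 in × 25.4 = 251.6632 mm.
1 mm over 1 m² is 1 L, so volume = 251.6632 × 34502 = 8682883.7 L ≈ 8683000 L.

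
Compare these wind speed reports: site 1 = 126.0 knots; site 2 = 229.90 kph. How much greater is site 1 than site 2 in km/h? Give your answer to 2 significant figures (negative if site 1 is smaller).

site 1: 126.0 kt = 233.352 km/h.
Difference: 233.352 − 229.900 = 3.5 km/h.

3.5 km/h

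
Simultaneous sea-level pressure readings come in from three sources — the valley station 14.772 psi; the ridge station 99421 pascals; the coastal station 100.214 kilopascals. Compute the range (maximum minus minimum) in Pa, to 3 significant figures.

the valley station: 14.772 psi = 101849.35 Pa.
the coastal station: 100.214 kPa = 100214.00 Pa.
Spread: 101849.35 − 99421.00 = 2430 Pa.

2430 Pa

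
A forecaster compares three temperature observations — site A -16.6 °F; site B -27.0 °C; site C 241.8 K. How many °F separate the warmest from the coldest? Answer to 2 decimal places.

7.83 °F

site A: -16.6 °F = -27.000 °C.
site C: 241.8 K = -31.350 °C.
Spread: (-27.000) − (-31.350) = 4.350 °C = 7.83 °F.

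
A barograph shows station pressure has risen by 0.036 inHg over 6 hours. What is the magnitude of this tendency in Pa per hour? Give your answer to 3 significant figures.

0.036 inHg / 6 h × 3386.39 Pa/inHg = 20.3 Pa/h.

20.3 Pa per hour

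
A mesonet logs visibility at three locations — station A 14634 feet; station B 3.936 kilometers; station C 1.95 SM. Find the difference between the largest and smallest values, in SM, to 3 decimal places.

0.822 SM

station A: 14634 ft = 2.77159 SM.
station B: 3.936 km = 2.44572 SM.
Spread: 2.77159 − 1.95000 = 0.822 SM.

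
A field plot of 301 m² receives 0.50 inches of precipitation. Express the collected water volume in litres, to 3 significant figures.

3820 litres

Depth: 0.50 in × 25.4 = 12.7 mm.
1 mm over 1 m² is 1 L, so volume = 12.7 × 301 = 3822.7 L ≈ 3820 L.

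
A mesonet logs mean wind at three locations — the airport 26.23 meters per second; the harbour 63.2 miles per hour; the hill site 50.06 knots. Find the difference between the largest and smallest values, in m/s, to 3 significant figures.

2.50 m/s

the harbour: 63.2 mph = 28.2529 m/s.
the hill site: 50.06 kt = 25.7531 m/s.
Spread: 28.2529 − 25.7531 = 2.50 m/s.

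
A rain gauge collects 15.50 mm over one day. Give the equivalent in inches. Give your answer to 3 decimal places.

0.610 in

1 mm = 0.0393701 in, so 15.50 × 0.0393701 = 0.610 in.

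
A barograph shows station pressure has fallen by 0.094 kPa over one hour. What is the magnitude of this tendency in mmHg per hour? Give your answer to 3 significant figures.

0.094 kPa / 1 h × 7.50062 mmHg/kPa = 0.705 mmHg/h.

0.705 mmHg per hour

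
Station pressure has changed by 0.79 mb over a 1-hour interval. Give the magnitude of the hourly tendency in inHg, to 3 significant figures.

0.0233 inHg per hour

0.79 mb / 1 h × 0.02953 inHg/mb = 0.0233 inHg/h.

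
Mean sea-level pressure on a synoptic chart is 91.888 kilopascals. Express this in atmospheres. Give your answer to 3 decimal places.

1 kPa = 0.00986923 atm, so 91.888 × 0.00986923 = 0.907 atm.

0.907 atm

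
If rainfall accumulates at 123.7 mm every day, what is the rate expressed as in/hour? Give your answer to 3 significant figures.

0.203 in/hour

123.7 mm/day × 0.0393701 in/mm × 0.0416667 day/hour = 0.203 in/hour.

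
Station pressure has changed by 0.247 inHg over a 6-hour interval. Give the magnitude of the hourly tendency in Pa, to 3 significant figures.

139 Pa per hour

0.247 inHg / 6 h × 3386.39 Pa/inHg = 139 Pa/h.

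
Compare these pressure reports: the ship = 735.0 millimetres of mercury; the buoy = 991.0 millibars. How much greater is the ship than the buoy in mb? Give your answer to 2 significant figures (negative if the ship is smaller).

-11 mb

the ship: 735.0 mmHg = 979.92 mb.
Difference: 979.92 − 991.00 = -11 mb.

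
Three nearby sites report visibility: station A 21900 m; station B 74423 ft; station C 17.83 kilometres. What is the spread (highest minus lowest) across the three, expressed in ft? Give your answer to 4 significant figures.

15930 ft

station A: 21900 m = 71850.39 ft.
station C: 17.83 km = 58497.38 ft.
Spread: 74423.00 − 58497.38 = 15930 ft.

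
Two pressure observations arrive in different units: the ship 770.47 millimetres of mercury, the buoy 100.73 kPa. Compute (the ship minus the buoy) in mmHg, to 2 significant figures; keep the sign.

15 mmHg

the buoy: 100.73 kPa = 755.54 mmHg.
Difference: 770.47 − 755.54 = 15 mmHg.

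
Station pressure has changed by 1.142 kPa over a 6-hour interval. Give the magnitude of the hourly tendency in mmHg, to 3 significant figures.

1.142 kPa / 6 h × 7.50062 mmHg/kPa = 1.43 mmHg/h.

1.43 mmHg per hour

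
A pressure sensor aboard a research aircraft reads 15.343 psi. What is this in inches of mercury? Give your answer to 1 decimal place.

1 psi = 2.03602 inHg, so 15.343 × 2.03602 = 31.2 inHg.

31.2 inHg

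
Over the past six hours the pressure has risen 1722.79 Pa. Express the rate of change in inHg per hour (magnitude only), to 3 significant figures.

0.0848 inHg per hour

1722.79 Pa / 6 h × 0.0002953 inHg/Pa = 0.0848 inHg/h.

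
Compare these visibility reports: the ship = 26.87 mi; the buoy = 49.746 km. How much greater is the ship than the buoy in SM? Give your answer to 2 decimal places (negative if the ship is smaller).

-4.04 SM

the buoy: 49.746 km = 30.9107 SM.
Difference: 26.8700 − 30.9107 = -4.04 SM.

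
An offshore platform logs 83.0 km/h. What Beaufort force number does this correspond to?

83.0 km/h = 23.1 m/s, which is Beaufort 9 (strong gale, 20.8–24.4 m/s).

Beaufort force 9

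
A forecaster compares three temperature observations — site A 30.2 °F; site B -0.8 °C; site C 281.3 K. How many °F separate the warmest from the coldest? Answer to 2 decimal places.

16.47 °F

site A: 30.2 °F = -1.000 °C.
site C: 281.3 K = 8.150 °C.
Spread: 8.150 − (-1.000) = 9.150 °C = 16.47 °F.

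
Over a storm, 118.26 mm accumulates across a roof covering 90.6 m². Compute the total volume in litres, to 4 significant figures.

1 mm over 1 m² is 1 L, so volume = 118.26 × 90.6 = 10714.356 L ≈ 10710 L.

10710 litres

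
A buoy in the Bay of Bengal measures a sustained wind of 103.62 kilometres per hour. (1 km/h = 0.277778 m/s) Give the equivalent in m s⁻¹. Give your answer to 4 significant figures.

28.78 m/s

1 km/h = 0.277778 m/s, so 103.62 × 0.277778 = 28.78 m/s.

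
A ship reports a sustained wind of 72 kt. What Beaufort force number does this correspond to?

Beaufort force 12

72 kt lies in the Beaufort 12 band (hurricane force, ≥64 kt).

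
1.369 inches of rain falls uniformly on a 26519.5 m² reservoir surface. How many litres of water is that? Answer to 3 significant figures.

922000 litres

Depth: 1.369 in × 25.4 = 34.7726 mm.
1 mm over 1 m² is 1 L, so volume = 34.7726 × 26519.5 = 922151.97 L ≈ 922000 L.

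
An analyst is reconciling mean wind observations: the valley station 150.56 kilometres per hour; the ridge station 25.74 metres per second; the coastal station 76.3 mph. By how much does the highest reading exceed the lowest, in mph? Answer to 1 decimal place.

the valley station: 150.56 km/h = 93.554 mph.
the ridge station: 25.74 m/s = 57.579 mph.
Spread: 93.554 − 57.579 = 36.0 mph.

36.0 mph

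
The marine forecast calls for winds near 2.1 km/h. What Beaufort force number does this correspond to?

Beaufort force 1

2.1 km/h = 0.6 m/s, which is Beaufort 1 (light air, 0.3–1.5 m/s).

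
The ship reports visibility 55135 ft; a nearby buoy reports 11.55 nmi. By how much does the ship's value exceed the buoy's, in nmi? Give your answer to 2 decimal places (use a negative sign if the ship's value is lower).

-2.48 nmi

the ship: 55135 ft = 9.0741 nmi.
Difference: 9.0741 − 11.5500 = -2.48 nmi.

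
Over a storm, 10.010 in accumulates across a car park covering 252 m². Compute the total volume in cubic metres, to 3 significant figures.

Depth: 10.010 in × 25.4 = 254.254 mm.
1 mm over 1 m² is 1 L, so volume = 254.254 × 252 = 64072.008 L = 64.1 m³.

64.1 cubic metres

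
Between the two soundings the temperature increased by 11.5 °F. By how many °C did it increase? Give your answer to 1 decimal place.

A change of 1 °C equals a change of 1.8 °F: Δ°C = 11.5 × 0.5556 = 6.4 °C.

6.4 °C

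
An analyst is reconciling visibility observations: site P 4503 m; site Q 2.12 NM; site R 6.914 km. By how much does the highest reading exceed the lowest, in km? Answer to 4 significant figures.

2.988 km

site P: 4503 m = 4.50300 km.
site Q: 2.12 nmi = 3.92624 km.
Spread: 6.91400 − 3.92624 = 2.988 km.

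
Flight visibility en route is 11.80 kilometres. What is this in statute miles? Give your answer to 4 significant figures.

7.332 SM

1 km = 0.621371 SM, so 11.80 × 0.621371 = 7.332 SM.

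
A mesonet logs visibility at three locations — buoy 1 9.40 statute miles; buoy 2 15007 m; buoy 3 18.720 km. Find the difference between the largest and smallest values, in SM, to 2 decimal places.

2.31 SM

buoy 2: 15007 m = 9.3249 SM.
buoy 3: 18.720 km = 11.6321 SM.
Spread: 11.6321 − 9.3249 = 2.31 SM.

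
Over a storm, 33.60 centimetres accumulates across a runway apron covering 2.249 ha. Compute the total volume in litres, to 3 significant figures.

Depth: 33.60 cm × 10 = 336 mm.
Area: 2.249 ha = 22490 m².
1 mm over 1 m² is 1 L, so volume = 336 × 22490 = 7556640 L ≈ 7560000 L.

7560000 litres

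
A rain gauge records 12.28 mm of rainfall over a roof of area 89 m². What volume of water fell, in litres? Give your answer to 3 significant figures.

1 mm over 1 m² is 1 L, so volume = 12.28 × 89 = 1092.92 L ≈ 1090 L.

1090 litres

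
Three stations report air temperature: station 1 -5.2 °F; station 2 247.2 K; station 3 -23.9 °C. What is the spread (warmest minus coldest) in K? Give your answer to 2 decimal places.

station 1: -5.2 °F = -20.667 °C.
station 2: 247.2 K = -25.950 °C.
Spread: (-20.667) − (-25.950) = 5.283 °C.

5.28 K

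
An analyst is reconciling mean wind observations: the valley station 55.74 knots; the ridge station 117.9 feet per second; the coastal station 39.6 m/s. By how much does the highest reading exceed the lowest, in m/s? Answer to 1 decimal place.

10.9 m/s

the valley station: 55.74 kt = 28.675 m/s.
the ridge station: 117.9 ft/s = 35.936 m/s.
Spread: 39.600 − 28.675 = 10.9 m/s.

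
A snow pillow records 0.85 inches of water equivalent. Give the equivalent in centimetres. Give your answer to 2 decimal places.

1 in = 2.54 cm, so 0.85 × 2.54 = 2.16 cm.

2.16 cm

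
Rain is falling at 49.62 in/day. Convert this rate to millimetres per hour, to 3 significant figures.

49.62 in/day × 25.4 mm/in × 0.0416667 day/hour = 52.5 mm/hour.

52.5 mm/hour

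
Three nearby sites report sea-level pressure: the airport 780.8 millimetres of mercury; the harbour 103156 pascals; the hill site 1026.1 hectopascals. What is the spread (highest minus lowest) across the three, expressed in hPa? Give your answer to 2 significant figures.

15 hPa

the airport: 780.8 mmHg = 1040.98 hPa.
the harbour: 103156 Pa = 1031.56 hPa.
Spread: 1040.98 − 1026.10 = 15 hPa.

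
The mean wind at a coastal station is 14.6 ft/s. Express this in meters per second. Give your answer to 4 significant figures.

4.450 m/s

1 ft/s = 0.3048 m/s, so 14.6 × 0.3048 = 4.450 m/s.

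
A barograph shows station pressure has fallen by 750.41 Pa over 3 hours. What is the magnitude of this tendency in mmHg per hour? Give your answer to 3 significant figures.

1.88 mmHg per hour

750.41 Pa / 3 h × 0.00750062 mmHg/Pa = 1.88 mmHg/h.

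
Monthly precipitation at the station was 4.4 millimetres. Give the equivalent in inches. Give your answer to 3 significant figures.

0.173 in

1 mm = 0.0393701 in, so 4.4 × 0.0393701 = 0.173 in.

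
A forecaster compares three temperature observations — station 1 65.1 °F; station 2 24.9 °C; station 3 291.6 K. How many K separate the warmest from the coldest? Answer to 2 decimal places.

station 1: 65.1 °F = 18.389 °C.
station 3: 291.6 K = 18.450 °C.
Spread: 24.900 − 18.389 = 6.511 °C.

6.51 K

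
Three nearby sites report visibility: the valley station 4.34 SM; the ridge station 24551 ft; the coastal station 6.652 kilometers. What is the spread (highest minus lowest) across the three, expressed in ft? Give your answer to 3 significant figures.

2730 ft

the valley station: 4.34 SM = 22915.20 ft.
the coastal station: 6.652 km = 21824.15 ft.
Spread: 24551.00 − 21824.15 = 2730 ft.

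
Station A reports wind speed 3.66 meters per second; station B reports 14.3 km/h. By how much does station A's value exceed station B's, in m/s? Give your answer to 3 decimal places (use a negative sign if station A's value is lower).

station B: 14.3 km/h = 3.97222 m/s.
Difference: 3.66000 − 3.97222 = -0.312 m/s.

-0.312 m/s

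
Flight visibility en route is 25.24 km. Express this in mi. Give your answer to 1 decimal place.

1 km = 0.621371 SM, so 25.24 × 0.621371 = 15.7 SM.

15.7 SM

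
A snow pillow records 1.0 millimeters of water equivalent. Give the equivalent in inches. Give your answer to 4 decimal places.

0.0394 in

1 mm = 0.0393701 in, so 1.0 × 0.0393701 = 0.0394 in.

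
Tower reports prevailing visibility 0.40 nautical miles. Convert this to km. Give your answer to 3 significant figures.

0.741 km

1 nmi = 1.852 km, so 0.40 × 1.852 = 0.741 km.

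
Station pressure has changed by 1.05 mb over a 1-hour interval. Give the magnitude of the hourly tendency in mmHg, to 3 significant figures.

0.788 mmHg per hour

1.05 mb / 1 h × 0.750062 mmHg/mb = 0.788 mmHg/h.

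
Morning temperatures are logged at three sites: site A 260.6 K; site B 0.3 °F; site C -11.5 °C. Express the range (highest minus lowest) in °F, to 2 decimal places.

site A: 260.6 K = -12.550 °C.
site B: 0.3 °F = -17.611 °C.
Spread: (-11.500) − (-17.611) = 6.111 °C = 11.00 °F.

11.00 °F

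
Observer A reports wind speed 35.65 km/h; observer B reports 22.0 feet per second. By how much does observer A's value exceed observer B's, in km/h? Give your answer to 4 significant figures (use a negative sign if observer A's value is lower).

observer B: 22.0 ft/s = 24.1402 km/h.
Difference: 35.6500 − 24.1402 = 11.51 km/h.

11.51 km/h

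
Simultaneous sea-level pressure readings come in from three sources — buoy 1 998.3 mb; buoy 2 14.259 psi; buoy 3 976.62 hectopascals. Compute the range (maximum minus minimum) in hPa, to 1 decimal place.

21.7 hPa

buoy 1: 998.3 mb = 998.300 hPa.
buoy 2: 14.259 psi = 983.123 hPa.
Spread: 998.300 − 976.620 = 21.7 hPa.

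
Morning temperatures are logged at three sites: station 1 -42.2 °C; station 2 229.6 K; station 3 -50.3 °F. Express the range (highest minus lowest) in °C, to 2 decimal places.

3.52 °C

station 2: 229.6 K = -43.550 °C.
station 3: -50.3 °F = -45.722 °C.
Spread: (-42.200) − (-45.722) = 3.522 °C.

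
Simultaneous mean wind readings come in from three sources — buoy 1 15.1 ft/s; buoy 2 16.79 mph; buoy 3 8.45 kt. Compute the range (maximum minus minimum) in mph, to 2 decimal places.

buoy 1: 15.1 ft/s = 10.2955 mph.
buoy 3: 8.45 kt = 9.7241 mph.
Spread: 16.7900 − 9.7241 = 7.07 mph.

7.07 mph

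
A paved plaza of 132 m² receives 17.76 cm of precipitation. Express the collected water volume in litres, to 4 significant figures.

23440 litres

Depth: 17.76 cm × 10 = 177.6 mm.
1 mm over 1 m² is 1 L, so volume = 177.6 × 132 = 23443.2 L ≈ 23440 L.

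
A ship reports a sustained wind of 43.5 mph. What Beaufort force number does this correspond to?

43.5 mph = 19.4 m/s, which is Beaufort 8 (gale, 17.2–20.7 m/s).

Beaufort force 8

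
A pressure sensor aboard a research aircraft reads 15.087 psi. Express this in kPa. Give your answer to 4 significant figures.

104.0 kPa

1 psi = 6.89476 kPa, so 15.087 × 6.89476 = 104.0 kPa.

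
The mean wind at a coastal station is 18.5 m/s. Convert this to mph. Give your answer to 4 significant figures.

1 m/s = 2.23694 mph, so 18.5 × 2.23694 = 41.38 mph.

41.38 mph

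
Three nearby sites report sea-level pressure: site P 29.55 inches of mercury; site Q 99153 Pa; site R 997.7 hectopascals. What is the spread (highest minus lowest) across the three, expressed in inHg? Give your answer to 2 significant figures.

0.27 inHg

site Q: 99153 Pa = 29.2799 inHg.
site R: 997.7 hPa = 29.4621 inHg.
Spread: 29.5500 − 29.2799 = 0.27 inHg.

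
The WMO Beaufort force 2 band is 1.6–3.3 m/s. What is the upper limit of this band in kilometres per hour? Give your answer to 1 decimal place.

11.9 km/h

1.6–3.3 m/s × 3.6 = 5.8–11.9 km/h.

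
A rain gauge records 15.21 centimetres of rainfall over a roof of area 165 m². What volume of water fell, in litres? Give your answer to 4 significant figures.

25100 litres

Depth: 15.21 cm × 10 = 152.1 mm.
1 mm over 1 m² is 1 L, so volume = 152.1 × 165 = 25096.5 L ≈ 25100 L.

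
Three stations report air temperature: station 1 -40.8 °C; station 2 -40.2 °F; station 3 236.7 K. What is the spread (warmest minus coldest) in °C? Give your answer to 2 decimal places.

4.35 °C

station 2: -40.2 °F = -40.111 °C.
station 3: 236.7 K = -36.450 °C.
Spread: (-36.450) − (-40.800) = 4.350 °C.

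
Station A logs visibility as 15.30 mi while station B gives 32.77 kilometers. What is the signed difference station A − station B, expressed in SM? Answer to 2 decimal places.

station B: 32.77 km = 20.3623 SM.
Difference: 15.3000 − 20.3623 = -5.06 SM.

-5.06 SM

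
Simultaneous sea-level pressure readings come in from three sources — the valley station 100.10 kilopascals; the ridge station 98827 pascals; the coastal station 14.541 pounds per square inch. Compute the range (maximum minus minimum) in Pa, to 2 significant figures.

the valley station: 100.10 kPa = 100100.00 Pa.
the coastal station: 14.541 psi = 100256.67 Pa.
Spread: 100256.67 − 98827.00 = 1400 Pa.

1400 Pa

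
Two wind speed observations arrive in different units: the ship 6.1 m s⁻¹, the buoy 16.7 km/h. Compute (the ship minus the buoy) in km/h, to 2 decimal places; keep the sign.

the ship: 6.1 m/s = 21.9600 km/h.
Difference: 21.9600 − 16.7000 = 5.26 km/h.

5.26 km/h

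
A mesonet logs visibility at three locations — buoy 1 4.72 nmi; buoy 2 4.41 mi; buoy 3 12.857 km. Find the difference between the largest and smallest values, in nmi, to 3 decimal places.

3.110 nmi

buoy 2: 4.41 SM = 3.83219 nmi.
buoy 3: 12.857 km = 6.94222 nmi.
Spread: 6.94222 − 3.83219 = 3.110 nmi.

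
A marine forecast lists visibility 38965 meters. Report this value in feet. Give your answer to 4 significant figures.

127800 ft

1 m = 3.28084 ft, so 38965 × 3.28084 = 127800 ft.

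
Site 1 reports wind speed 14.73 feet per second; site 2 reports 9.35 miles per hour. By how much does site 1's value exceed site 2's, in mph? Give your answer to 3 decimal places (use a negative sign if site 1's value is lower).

0.693 mph

site 1: 14.73 ft/s = 10.04318 mph.
Difference: 10.04318 − 9.35000 = 0.693 mph.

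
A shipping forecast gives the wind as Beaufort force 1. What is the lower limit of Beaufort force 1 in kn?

1 kt

Beaufort 1 (light air) spans 1–3 knots.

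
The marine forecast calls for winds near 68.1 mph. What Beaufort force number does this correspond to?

68.1 mph = 30.4 m/s, which is Beaufort 11 (violent storm, 28.5–32.6 m/s).

Beaufort force 11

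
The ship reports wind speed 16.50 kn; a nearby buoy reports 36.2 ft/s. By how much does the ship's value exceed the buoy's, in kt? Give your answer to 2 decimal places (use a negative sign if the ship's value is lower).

-4.95 kt

the buoy: 36.2 ft/s = 21.4479 kt.
Difference: 16.5000 − 21.4479 = -4.95 kt.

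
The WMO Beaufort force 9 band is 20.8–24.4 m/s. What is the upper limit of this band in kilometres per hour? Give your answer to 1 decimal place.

20.8–24.4 m/s × 3.6 = 74.9–87.8 km/h.

87.8 km/h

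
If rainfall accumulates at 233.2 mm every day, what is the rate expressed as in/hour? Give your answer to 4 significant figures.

0.3825 in/hour

233.2 mm/day × 0.0393701 in/mm × 0.0416667 day/hour = 0.3825 in/hour.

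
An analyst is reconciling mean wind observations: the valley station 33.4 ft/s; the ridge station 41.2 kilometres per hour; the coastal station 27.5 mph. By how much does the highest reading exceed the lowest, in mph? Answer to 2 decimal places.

the valley station: 33.4 ft/s = 22.7727 mph.
the ridge station: 41.2 km/h = 25.6005 mph.
Spread: 27.5000 − 22.7727 = 4.73 mph.

4.73 mph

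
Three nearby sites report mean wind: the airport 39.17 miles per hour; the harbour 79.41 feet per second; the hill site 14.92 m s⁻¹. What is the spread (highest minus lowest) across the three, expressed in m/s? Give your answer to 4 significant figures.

the airport: 39.17 mph = 17.51056 m/s.
the harbour: 79.41 ft/s = 24.20417 m/s.
Spread: 24.20417 − 14.92000 = 9.284 m/s.

9.284 m/s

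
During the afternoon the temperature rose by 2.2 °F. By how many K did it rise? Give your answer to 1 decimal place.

For a temperature change the 32° offset cancels: ΔK = 2.2 × 0.5556 = 1.2 K.

1.2 K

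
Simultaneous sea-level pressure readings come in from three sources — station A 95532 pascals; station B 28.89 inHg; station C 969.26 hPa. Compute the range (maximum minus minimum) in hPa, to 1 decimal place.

23.0 hPa

station A: 95532 Pa = 955.320 hPa.
station B: 28.89 inHg = 978.328 hPa.
Spread: 978.328 − 955.320 = 23.0 hPa.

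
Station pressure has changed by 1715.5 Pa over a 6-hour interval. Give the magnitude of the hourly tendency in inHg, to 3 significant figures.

0.0844 inHg per hour

1715.5 Pa / 6 h × 0.0002953 inHg/Pa = 0.0844 inHg/h.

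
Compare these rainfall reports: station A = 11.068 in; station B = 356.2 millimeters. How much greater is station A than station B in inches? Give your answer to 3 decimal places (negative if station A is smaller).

-2.956 in

station B: 356.2 mm = 14.02362 in.
Difference: 11.06800 − 14.02362 = -2.956 in.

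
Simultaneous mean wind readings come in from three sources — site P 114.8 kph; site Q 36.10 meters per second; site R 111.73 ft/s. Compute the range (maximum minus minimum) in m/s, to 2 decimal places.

site P: 114.8 km/h = 31.8889 m/s.
site R: 111.73 ft/s = 34.0553 m/s.
Spread: 36.1000 − 31.8889 = 4.21 m/s.

4.21 m/s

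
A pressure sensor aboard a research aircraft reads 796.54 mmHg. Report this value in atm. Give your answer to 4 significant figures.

1.048 atm

1 mmHg = 0.00131579 atm, so 796.54 × 0.00131579 = 1.048 atm.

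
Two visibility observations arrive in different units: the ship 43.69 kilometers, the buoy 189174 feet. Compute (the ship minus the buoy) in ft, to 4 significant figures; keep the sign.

the ship: 43.69 km = 143339.90 ft.
Difference: 143339.90 − 189174.00 = -45830 ft.

-45830 ft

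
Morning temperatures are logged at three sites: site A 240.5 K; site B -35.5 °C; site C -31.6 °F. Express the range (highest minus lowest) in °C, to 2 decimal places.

2.85 °C

site A: 240.5 K = -32.650 °C.
site C: -31.6 °F = -35.333 °C.
Spread: (-32.650) − (-35.500) = 2.850 °C.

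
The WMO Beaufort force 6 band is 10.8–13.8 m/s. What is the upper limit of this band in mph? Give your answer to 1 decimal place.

30.9 mph

10.8–13.8 m/s × 2.237 = 24.2–30.9 mph.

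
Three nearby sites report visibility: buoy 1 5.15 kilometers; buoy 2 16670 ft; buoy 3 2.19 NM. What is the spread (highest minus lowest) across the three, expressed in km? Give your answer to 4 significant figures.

buoy 2: 16670 ft = 5.08102 km.
buoy 3: 2.19 nmi = 4.05588 km.
Spread: 5.15000 − 4.05588 = 1.094 km.

1.094 km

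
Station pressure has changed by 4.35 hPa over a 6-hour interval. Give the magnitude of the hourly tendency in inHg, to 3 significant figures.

0.0214 inHg per hour

4.35 hPa / 6 h × 0.02953 inHg/hPa = 0.0214 inHg/h.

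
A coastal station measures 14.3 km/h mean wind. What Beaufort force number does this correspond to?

Beaufort force 3

14.3 km/h = 4.0 m/s, which is Beaufort 3 (gentle breeze, 3.4–5.4 m/s).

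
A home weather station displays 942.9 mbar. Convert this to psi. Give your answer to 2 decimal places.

1 mb = 0.0145038 psi, so 942.9 × 0.0145038 = 13.68 psi.

13.68 psi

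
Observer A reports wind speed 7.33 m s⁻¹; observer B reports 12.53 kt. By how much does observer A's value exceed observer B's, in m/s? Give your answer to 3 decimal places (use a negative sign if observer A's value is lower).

0.884 m/s

observer B: 12.53 kt = 6.44599 m/s.
Difference: 7.33000 − 6.44599 = 0.884 m/s.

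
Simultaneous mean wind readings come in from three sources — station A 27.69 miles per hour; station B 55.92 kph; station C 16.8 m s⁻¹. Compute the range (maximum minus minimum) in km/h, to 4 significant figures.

station A: 27.69 mph = 44.5627 km/h.
station C: 16.8 m/s = 60.4800 km/h.
Spread: 60.4800 − 44.5627 = 15.92 km/h.

15.92 km/h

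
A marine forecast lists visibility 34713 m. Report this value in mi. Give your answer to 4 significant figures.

1 m = 0.000621371 SM, so 34713 × 0.000621371 = 21.57 SM.

21.57 SM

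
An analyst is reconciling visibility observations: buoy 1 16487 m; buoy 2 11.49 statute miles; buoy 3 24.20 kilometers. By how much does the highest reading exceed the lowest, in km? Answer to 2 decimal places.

buoy 1: 16487 m = 16.4870 km.
buoy 2: 11.49 SM = 18.4914 km.
Spread: 24.2000 − 16.4870 = 7.71 km.

7.71 km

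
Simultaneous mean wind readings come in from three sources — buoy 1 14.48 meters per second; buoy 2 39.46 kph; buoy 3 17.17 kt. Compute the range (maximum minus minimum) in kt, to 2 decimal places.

10.98 kt

buoy 1: 14.48 m/s = 28.1469 kt.
buoy 2: 39.46 km/h = 21.3067 kt.
Spread: 28.1469 − 17.1700 = 10.98 kt.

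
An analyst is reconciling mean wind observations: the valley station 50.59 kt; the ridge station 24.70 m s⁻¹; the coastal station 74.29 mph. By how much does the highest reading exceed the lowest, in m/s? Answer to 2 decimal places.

8.51 m/s

the valley station: 50.59 kt = 26.0257 m/s.
the coastal station: 74.29 mph = 33.2106 m/s.
Spread: 33.2106 − 24.7000 = 8.51 m/s.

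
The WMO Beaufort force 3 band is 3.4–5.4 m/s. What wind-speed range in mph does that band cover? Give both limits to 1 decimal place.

3.4–5.4 m/s × 2.237 = 7.6–12.1 mph.

7.6 to 12.1 mph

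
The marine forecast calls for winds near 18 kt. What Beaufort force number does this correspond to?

18 kt lies in the Beaufort 5 band (fresh breeze, 17–21 kt).

Beaufort force 5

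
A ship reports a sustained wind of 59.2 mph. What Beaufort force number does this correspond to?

59.2 mph = 26.5 m/s, which is Beaufort 10 (storm, 24.5–28.4 m/s).

Beaufort force 10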